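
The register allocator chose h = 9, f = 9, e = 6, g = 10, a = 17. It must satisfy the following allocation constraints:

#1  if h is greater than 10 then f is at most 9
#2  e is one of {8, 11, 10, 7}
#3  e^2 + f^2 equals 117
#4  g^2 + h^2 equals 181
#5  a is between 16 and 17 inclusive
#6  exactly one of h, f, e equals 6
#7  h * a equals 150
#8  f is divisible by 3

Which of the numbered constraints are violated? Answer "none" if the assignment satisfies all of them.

The assignment fails constraints 2, 7.

#1 h = 9, not > 10; antecedent false, conditional vacuously true  OK
#2 e = 6 is not in {8, 11, 10, 7}  FAIL
#3 e^2 + f^2 = 6^2 + 9^2 = 36 + 81 = 117  OK
#4 g^2 + h^2 = 10^2 + 9^2 = 100 + 81 = 181  OK
#5 a = 17 lies in [16, 17]  OK
#6 h=9, f=9, e=6; 1 of them equals 6  OK
#7 h * a = 9 * 17 = 153, not 150  FAIL
#8 9 / 3 = 3, so 3 divides 9  OK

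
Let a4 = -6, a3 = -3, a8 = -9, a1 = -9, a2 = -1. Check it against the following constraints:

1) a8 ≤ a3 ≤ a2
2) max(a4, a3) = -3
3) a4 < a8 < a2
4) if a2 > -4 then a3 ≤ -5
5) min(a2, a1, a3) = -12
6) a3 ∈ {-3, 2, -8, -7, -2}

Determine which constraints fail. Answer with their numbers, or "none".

Constraints 3, 4, 5 do not hold.

1) values -9 ≤ -3 ≤ -1  OK
2) max(-6, -3) = -3  OK
3) values -6, -9, -1; a4 = -6 is not < a8 = -9  FAIL
4) a2 = -1 > -4, so we need a3 ≤ -5; but a3 = -3 > -5  FAIL
5) min(-1, -9, -3) = -9, not -12  FAIL
6) a3 = -3 is in {-3, 2, -8, -7, -2}  OK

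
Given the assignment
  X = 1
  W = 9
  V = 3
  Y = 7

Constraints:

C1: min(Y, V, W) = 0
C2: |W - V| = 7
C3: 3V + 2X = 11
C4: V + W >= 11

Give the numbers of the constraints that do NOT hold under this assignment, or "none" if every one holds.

Constraints 1, 2 do not hold.

C1: min(7, 3, 9) = 3, not 0  no
C2: |9 - 3| = 6, not 7  no
C3: 3V + 2X = 3(3) + 2(1) = 11  yes
C4: V + W = 3 + 9 = 12; 12 ≥ 11  yes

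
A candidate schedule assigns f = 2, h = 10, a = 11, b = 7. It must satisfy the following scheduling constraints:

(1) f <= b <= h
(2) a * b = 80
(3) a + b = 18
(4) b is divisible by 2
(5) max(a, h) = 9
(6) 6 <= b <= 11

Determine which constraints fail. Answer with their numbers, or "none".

Violated: 2, 4, 5.

(1) values 2 <= 7 <= 10 — satisfied.
(2) a * b = 11 * 7 = 77, not 80 — violated.
(3) a + b = 11 + 7 = 18 — satisfied.
(4) 7 = 2*3 + 1, so 2 does not divide 7 — violated.
(5) max(11, 10) = 11, not 9 — violated.
(6) b = 7 lies in [6, 11] — satisfied.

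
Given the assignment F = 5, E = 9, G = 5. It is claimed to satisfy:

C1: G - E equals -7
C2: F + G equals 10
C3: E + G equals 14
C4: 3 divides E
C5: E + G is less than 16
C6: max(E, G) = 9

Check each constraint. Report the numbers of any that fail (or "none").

The assignment fails constraint 1.

C1: G - E = 5 - 9 = -4, not -7 — violated.
C2: F + G = 5 + 5 = 10 — OK.
C3: E + G = 9 + 5 = 14 — OK.
C4: 9 / 3 = 3, so 3 divides 9 — OK.
C5: E + G = 9 + 5 = 14; 14 < 16 — OK.
C6: max(9, 5) = 9 — OK.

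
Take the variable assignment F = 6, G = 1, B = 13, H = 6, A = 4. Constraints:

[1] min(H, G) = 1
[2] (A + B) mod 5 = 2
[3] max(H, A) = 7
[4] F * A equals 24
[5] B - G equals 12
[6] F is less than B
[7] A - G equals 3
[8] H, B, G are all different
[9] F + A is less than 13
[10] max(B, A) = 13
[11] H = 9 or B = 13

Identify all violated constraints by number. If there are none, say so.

[1] min(6, 1) = 1 — holds.
[2] A + B = 17; 17 mod 5 = 2 — holds.
[3] max(6, 4) = 6, not 7 — does not hold.
[4] F * A = 6 * 4 = 24 — holds.
[5] B - G = 13 - 1 = 12 — holds.
[6] F = 6, B = 13; 6 < 13 — holds.
[7] A - G = 4 - 1 = 3 — holds.
[8] values 6, 13, 1 are pairwise distinct — holds.
[9] F + A = 6 + 4 = 10; 10 < 13 — holds.
[10] max(13, 4) = 13 — holds.
[11] H = 6 ≠ 9, but B = 13 = 13 (second disjunct) — holds.

No — constraint 3 is not satisfied.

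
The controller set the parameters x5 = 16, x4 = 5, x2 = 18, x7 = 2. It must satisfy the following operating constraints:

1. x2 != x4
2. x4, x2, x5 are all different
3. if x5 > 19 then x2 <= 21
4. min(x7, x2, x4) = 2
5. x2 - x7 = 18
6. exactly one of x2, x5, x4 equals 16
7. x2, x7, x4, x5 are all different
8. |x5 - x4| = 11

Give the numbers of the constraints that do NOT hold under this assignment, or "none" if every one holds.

Violated: 5.

1. x2 = 18, x4 = 5; distinct  holds
2. values 5, 18, 16 are pairwise distinct  holds
3. x5 = 16, not > 19; antecedent false, conditional vacuously true  holds
4. min(2, 18, 5) = 2  holds
5. x2 - x7 = 18 - 2 = 16, not 18  fails
6. x2=18, x5=16, x4=5; 1 of them equals 16  holds
7. values 18, 2, 5, 16 are pairwise distinct  holds
8. |16 - 5| = 11  holds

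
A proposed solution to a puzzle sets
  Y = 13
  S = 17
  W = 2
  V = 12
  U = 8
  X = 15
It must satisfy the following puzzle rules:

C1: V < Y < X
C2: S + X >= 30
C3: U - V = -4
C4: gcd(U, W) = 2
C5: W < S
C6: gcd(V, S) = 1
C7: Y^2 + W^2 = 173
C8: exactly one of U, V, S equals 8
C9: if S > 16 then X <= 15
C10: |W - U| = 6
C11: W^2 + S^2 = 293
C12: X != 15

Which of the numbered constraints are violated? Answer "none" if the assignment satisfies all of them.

Constraint 12 does not hold.

C1: values 12 < 13 < 15  ✔
C2: S + X = 17 + 15 = 32; 32 ≥ 30  ✔
C3: U - V = 8 - 12 = -4  ✔
C4: gcd(8, 2) = 2  ✔
C5: W = 2, S = 17; 2 < 17  ✔
C6: gcd(12, 17) = 1  ✔
C7: Y^2 + W^2 = 13^2 + 2^2 = 169 + 4 = 173  ✔
C8: U=8, V=12, S=17; 1 of them equals 8  ✔
C9: S = 17 > 16, so we need X ≤ 15; X = 15 ≤ 15  ✔
C10: |2 - 8| = 6  ✔
C11: W^2 + S^2 = 2^2 + 17^2 = 4 + 289 = 293  ✔
C12: X = 15, but 15 is required to differ  ✘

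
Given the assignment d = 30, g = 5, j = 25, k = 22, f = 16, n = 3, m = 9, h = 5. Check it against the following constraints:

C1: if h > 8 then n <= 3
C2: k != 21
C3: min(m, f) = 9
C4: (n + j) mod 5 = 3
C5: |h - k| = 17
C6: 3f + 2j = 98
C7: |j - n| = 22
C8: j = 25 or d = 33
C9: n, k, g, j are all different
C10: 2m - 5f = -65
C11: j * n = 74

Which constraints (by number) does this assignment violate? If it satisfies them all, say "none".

C1: h = 5, not > 8; antecedent false, conditional vacuously true — holds.
C2: k = 22, and 22 ≠ 21 — holds.
C3: min(9, 16) = 9 — holds.
C4: n + j = 28; 28 mod 5 = 3 — holds.
C5: |5 - 22| = 17 — holds.
C6: 3f + 2j = 3(16) + 2(25) = 98 — holds.
C7: |25 - 3| = 22 — holds.
C8: j = 25 = 25 (first disjunct) — holds.
C9: values 3, 22, 5, 25 are pairwise distinct — holds.
C10: 2m - 5f = 2(9) - 5(16) = -62, not -65 — fails.
C11: j * n = 25 * 3 = 75, not 74 — fails.

No — constraints 10 and 11 are not satisfied.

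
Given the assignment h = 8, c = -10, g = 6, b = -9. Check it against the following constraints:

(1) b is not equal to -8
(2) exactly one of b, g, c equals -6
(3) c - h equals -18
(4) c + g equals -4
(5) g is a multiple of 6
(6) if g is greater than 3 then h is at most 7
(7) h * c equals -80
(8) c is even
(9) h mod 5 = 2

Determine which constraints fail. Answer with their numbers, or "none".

Violated: 2, 6, and 9.

(1) b = -9, and -9 ≠ -8 — holds.
(2) b=-9, g=6, c=-10; 0 of them equal -6, not exactly one — fails.
(3) c - h = -10 - 8 = -18 — holds.
(4) c + g = -10 + 6 = -4 — holds.
(5) 6 / 6 = 1, so 6 divides 6 — holds.
(6) g = 6 > 3, so we need h ≤ 7; but h = 8 > 7 — fails.
(7) h * c = 8 * (-10) = -80 — holds.
(8) c = -10 is even — holds.
(9) 8 mod 5 = 3, not 2 — fails.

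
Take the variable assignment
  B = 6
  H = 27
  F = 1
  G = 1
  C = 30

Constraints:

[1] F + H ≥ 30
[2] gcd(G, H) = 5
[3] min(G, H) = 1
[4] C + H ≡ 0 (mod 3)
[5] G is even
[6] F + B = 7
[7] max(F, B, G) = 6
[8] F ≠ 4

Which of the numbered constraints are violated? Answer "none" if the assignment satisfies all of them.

[1] F + H = 1 + 27 = 28; 28 < 30, bound 30 not met — violated.
[2] gcd(1, 27) = 1, not 5 — violated.
[3] min(1, 27) = 1 — satisfied.
[4] C + H = 57; 57 mod 3 = 0 — satisfied.
[5] G = 1 is odd — violated.
[6] F + B = 1 + 6 = 7 — satisfied.
[7] max(1, 6, 1) = 6 — satisfied.
[8] F = 1, and 1 ≠ 4 — satisfied.

Violated: 1, 2, and 5.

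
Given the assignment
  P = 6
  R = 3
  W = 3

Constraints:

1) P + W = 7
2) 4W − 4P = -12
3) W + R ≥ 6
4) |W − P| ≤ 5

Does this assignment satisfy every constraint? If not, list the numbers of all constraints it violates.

1) P + W = 6 + 3 = 9, not 7 — violated.
2) 4W − 4P = 4(3) − 4(6) = -12 — satisfied.
3) W + R = 3 + 3 = 6; 6 ≥ 6 — satisfied.
4) |3 − 6| = 3; 3 ≤ 5 — satisfied.

Constraint 1 does not hold.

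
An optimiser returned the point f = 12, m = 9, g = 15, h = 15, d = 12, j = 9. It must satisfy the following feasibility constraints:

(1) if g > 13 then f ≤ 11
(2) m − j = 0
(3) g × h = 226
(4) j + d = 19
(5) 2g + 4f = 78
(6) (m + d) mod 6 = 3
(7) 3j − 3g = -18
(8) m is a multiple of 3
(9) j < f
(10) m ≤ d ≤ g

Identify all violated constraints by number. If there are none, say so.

(1) g = 15 > 13, so we need f ≤ 11; but f = 12 > 11 — violated.
(2) m − j = 9 − 9 = 0 — OK.
(3) g × h = 15 × 15 = 225, not 226 — violated.
(4) j + d = 9 + 12 = 21, not 19 — violated.
(5) 2g + 4f = 2(15) + 4(12) = 78 — OK.
(6) m + d = 21; 21 mod 6 = 3 — OK.
(7) 3j − 3g = 3(9) − 3(15) = -18 — OK.
(8) 9 / 3 = 3, so 3 divides 9 — OK.
(9) j = 9, f = 12; 9 < 12 — OK.
(10) values 9 ≤ 12 ≤ 15 — OK.

No — constraints 1, 3, and 4 are not satisfied.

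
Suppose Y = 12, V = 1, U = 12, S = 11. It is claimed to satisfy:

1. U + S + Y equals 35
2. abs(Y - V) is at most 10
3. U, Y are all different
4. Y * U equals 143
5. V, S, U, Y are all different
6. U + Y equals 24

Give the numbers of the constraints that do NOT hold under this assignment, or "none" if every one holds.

1. U + S + Y = 12 + 11 + 12 = 35 — OK.
2. abs(12 - 1) = 11; 11 > 10, exceeds bound 10 — violated.
3. U = Y = 12, not all different — violated.
4. Y * U = 12 * 12 = 144, not 143 — violated.
5. U = Y = 12, not all different — violated.
6. U + Y = 12 + 12 = 24 — OK.

Violated: 2, 3, 4, 5.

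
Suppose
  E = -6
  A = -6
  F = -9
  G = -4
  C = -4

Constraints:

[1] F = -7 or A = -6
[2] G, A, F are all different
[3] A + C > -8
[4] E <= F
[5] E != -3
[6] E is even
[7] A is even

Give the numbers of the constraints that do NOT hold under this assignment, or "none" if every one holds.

No — constraints 3, 4 are not satisfied.

[1] F = -9 ≠ -7, but A = -6 = -6 (second disjunct) — OK.
[2] values -4, -6, -9 are pairwise distinct — OK.
[3] A + C = -6 + (-4) = -10; -10 ≤ -8, bound -8 not met — violated.
[4] E = -6, F = -9; -6 > -9 (want ≤) — violated.
[5] E = -6, and -6 ≠ -3 — OK.
[6] E = -6 is even — OK.
[7] A = -6 is even — OK.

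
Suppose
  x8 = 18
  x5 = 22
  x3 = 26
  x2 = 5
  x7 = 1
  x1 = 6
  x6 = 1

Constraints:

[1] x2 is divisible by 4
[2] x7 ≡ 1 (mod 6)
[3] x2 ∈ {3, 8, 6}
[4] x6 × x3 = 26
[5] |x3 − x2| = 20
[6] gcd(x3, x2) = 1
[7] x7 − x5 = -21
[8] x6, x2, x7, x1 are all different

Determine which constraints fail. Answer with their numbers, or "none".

[1] 5 = 4×1 + 1, so 4 does not divide 5 — violated.
[2] 1 mod 6 = 1 — OK.
[3] x2 = 5 is not in {3, 8, 6} — violated.
[4] x6 × x3 = 1 × 26 = 26 — OK.
[5] |26 − 5| = 21, not 20 — violated.
[6] gcd(26, 5) = 1 — OK.
[7] x7 − x5 = 1 − 22 = -21 — OK.
[8] x6 = x7 = 1, not all different — violated.

Violated: 1, 3, 5, 8.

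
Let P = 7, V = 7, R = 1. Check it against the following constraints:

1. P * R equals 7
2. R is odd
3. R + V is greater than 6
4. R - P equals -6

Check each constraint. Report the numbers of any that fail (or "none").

1. P * R = 7 * 1 = 7  true
2. R = 1 is odd  true
3. R + V = 1 + 7 = 8; 8 > 6  true
4. R - P = 1 - 7 = -6  true

The assignment satisfies every constraint.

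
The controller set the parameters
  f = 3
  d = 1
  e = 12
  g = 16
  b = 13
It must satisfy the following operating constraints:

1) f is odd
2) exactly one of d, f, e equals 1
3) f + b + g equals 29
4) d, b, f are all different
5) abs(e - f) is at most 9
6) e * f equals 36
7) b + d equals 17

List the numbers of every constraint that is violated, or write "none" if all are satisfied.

Violated: 3, 7.

1) f = 3 is odd  ✔
2) d=1, f=3, e=12; 1 of them equals 1  ✔
3) f + b + g = 3 + 13 + 16 = 32, not 29  ✘
4) values 1, 13, 3 are pairwise distinct  ✔
5) abs(12 - 3) = 9; 9 ≤ 9  ✔
6) e * f = 12 * 3 = 36  ✔
7) b + d = 13 + 1 = 14, not 17  ✘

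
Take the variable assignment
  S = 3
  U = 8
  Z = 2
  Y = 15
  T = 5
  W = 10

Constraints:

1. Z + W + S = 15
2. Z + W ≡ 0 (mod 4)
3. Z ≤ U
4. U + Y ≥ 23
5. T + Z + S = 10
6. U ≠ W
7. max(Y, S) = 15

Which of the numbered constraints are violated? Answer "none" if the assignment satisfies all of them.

1. Z + W + S = 2 + 10 + 3 = 15  yes
2. Z + W = 12; 12 mod 4 = 0  yes
3. Z = 2, U = 8; 2 ≤ 8  yes
4. U + Y = 8 + 15 = 23; 23 ≥ 23  yes
5. T + Z + S = 5 + 2 + 3 = 10  yes
6. U = 8, W = 10; distinct  yes
7. max(15, 3) = 15  yes

All constraints are satisfied.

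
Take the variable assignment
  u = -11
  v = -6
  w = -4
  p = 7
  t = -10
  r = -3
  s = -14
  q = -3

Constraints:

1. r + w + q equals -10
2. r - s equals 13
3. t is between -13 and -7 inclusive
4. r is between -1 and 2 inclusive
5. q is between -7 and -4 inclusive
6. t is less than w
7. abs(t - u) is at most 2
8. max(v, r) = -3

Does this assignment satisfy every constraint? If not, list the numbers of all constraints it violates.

No — constraints 2, 4, and 5 are not satisfied.

1. r + w + q = -3 + (-4) + (-3) = -10 — OK.
2. r - s = -3 - (-14) = 11, not 13 — violated.
3. t = -10 lies in [-13, -7] — OK.
4. r = -3 is outside [-1, 2] — violated.
5. q = -3 is outside [-7, -4] — violated.
6. t = -10, w = -4; -10 < -4 — OK.
7. abs(-10 - (-11)) = 1; 1 ≤ 2 — OK.
8. max(-6, -3) = -3 — OK.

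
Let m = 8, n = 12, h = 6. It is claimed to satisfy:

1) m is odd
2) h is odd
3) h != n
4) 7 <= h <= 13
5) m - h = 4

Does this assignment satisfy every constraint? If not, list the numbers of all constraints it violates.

1) m = 8 is even  FAIL
2) h = 6 is even  FAIL
3) h = 6, n = 12; distinct  OK
4) h = 6 is outside [7, 13]  FAIL
5) m - h = 8 - 6 = 2, not 4  FAIL

The assignment fails constraints 1, 2, 4, 5.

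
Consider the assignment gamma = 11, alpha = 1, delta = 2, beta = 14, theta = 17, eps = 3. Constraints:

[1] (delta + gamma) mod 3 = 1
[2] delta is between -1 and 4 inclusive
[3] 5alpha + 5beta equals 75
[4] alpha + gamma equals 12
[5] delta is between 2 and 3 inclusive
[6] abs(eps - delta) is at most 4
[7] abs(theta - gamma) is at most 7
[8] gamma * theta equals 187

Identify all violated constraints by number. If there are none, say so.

The assignment satisfies every constraint.

[1] delta + gamma = 13; 13 mod 3 = 1 — holds.
[2] delta = 2 lies in [-1, 4] — holds.
[3] 5alpha + 5beta = 5(1) + 5(14) = 75 — holds.
[4] alpha + gamma = 1 + 11 = 12 — holds.
[5] delta = 2 lies in [2, 3] — holds.
[6] abs(3 - 2) = 1; 1 ≤ 4 — holds.
[7] abs(17 - 11) = 6; 6 ≤ 7 — holds.
[8] gamma * theta = 11 * 17 = 187 — holds.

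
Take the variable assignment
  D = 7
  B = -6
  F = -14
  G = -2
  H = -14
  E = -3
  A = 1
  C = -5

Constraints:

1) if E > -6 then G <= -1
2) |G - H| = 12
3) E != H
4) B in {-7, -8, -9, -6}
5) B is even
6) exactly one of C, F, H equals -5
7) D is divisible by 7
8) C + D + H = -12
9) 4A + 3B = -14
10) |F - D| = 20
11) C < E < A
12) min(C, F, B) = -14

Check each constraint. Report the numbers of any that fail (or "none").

No — constraint 10 is not satisfied.

1) E = -3 > -6, so we need G ≤ -1; G = -2 ≤ -1 — holds.
2) |-2 - (-14)| = 12 — holds.
3) E = -3, H = -14; distinct — holds.
4) B = -6 is in {-7, -8, -9, -6} — holds.
5) B = -6 is even — holds.
6) C=-5, F=-14, H=-14; 1 of them equals -5 — holds.
7) 7 / 7 = 1, so 7 divides 7 — holds.
8) C + D + H = -5 + 7 + (-14) = -12 — holds.
9) 4A + 3B = 4(1) + 3(-6) = -14 — holds.
10) |-14 - 7| = 21, not 20 — fails.
11) values -5 < -3 < 1 — holds.
12) min(-5, -14, -6) = -14 — holds.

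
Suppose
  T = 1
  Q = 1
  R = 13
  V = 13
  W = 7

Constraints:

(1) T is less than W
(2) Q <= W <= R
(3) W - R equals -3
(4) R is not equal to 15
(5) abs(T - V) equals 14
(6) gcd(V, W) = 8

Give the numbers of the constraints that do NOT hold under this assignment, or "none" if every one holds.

(1) T = 1, W = 7; 1 < 7 — holds.
(2) values 1 <= 7 <= 13 — holds.
(3) W - R = 7 - 13 = -6, not -3 — fails.
(4) R = 13, and 13 ≠ 15 — holds.
(5) abs(1 - 13) = 12, not 14 — fails.
(6) gcd(13, 7) = 1, not 8 — fails.

Constraints 3, 5, 6 do not hold.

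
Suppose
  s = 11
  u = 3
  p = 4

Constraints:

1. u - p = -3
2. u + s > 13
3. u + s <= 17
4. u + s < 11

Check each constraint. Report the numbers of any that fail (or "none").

Constraints 1 and 4 do not hold.

1. u - p = 3 - 4 = -1, not -3 — violated.
2. u + s = 3 + 11 = 14; 14 > 13 — OK.
3. u + s = 3 + 11 = 14; 14 ≤ 17 — OK.
4. u + s = 3 + 11 = 14; 14 ≥ 11, bound 11 not met — violated.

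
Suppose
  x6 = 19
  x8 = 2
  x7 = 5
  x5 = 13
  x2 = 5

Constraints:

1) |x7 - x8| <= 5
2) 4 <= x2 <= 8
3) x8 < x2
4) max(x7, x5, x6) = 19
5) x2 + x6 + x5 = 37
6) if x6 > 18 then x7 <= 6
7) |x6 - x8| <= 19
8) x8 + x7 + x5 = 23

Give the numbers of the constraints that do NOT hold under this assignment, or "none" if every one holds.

Constraint 8 does not hold.

1) |5 - 2| = 3; 3 ≤ 5 — holds.
2) x2 = 5 lies in [4, 8] — holds.
3) x8 = 2, x2 = 5; 2 < 5 — holds.
4) max(5, 13, 19) = 19 — holds.
5) x2 + x6 + x5 = 5 + 19 + 13 = 37 — holds.
6) x6 = 19 > 18, so we need x7 ≤ 6; x7 = 5 ≤ 6 — holds.
7) |19 - 2| = 17; 17 ≤ 19 — holds.
8) x8 + x7 + x5 = 2 + 5 + 13 = 20, not 23 — fails.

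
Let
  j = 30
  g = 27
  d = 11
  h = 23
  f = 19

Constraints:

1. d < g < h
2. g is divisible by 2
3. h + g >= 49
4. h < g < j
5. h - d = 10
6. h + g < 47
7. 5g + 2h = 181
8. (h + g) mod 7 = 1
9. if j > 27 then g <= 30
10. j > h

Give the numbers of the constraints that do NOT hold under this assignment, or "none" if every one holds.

1. values 11, 27, 23; g = 27 is not < h = 23  ✘
2. 27 = 2*13 + 1, so 2 does not divide 27  ✘
3. h + g = 23 + 27 = 50; 50 ≥ 49  ✔
4. values 23 < 27 < 30  ✔
5. h - d = 23 - 11 = 12, not 10  ✘
6. h + g = 23 + 27 = 50; 50 ≥ 47, bound 47 not met  ✘
7. 5g + 2h = 5(27) + 2(23) = 181  ✔
8. h + g = 50; 50 mod 7 = 1  ✔
9. j = 30 > 27, so we need g ≤ 30; g = 27 ≤ 30  ✔
10. j = 30, h = 23; 30 > 23  ✔

The assignment fails constraints 1, 2, 5, and 6.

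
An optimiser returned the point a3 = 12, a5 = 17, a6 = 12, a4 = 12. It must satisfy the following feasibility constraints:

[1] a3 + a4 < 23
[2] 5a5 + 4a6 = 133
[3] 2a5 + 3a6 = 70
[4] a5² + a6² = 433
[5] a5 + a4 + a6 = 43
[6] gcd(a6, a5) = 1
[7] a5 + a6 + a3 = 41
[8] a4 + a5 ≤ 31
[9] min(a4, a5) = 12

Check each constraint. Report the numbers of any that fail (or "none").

Constraints 1 and 5 are violated.

[1] a3 + a4 = 12 + 12 = 24; 24 ≥ 23, bound 23 not met — fails.
[2] 5a5 + 4a6 = 5(17) + 4(12) = 133 — holds.
[3] 2a5 + 3a6 = 2(17) + 3(12) = 70 — holds.
[4] a5² + a6² = 17² + 12² = 289 + 144 = 433 — holds.
[5] a5 + a4 + a6 = 17 + 12 + 12 = 41, not 43 — fails.
[6] gcd(12, 17) = 1 — holds.
[7] a5 + a6 + a3 = 17 + 12 + 12 = 41 — holds.
[8] a4 + a5 = 12 + 17 = 29; 29 ≤ 31 — holds.
[9] min(12, 17) = 12 — holds.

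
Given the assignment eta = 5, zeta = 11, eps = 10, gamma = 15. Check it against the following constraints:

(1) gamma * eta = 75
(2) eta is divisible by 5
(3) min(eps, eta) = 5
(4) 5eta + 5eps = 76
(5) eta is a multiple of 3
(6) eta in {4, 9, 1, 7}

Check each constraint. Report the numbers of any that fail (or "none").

No — constraints 4, 5, and 6 are not satisfied.

(1) gamma * eta = 15 * 5 = 75 — satisfied.
(2) 5 / 5 = 1, so 5 divides 5 — satisfied.
(3) min(10, 5) = 5 — satisfied.
(4) 5eta + 5eps = 5(5) + 5(10) = 75, not 76 — violated.
(5) 5 = 3*1 + 2, so 3 does not divide 5 — violated.
(6) eta = 5 is not in {4, 9, 1, 7} — violated.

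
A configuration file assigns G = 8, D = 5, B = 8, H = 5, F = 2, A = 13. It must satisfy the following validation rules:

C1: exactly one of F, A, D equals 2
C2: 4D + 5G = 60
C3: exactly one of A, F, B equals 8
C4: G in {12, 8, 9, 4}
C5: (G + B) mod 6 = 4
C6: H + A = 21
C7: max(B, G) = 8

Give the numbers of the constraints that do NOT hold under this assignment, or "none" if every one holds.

No — constraint 6 is not satisfied.

C1: F=2, A=13, D=5; 1 of them equals 2  OK
C2: 4D + 5G = 4(5) + 5(8) = 60  OK
C3: A=13, F=2, B=8; 1 of them equals 8  OK
C4: G = 8 is in {12, 8, 9, 4}  OK
C5: G + B = 16; 16 mod 6 = 4  OK
C6: H + A = 5 + 13 = 18, not 21  FAIL
C7: max(8, 8) = 8  OK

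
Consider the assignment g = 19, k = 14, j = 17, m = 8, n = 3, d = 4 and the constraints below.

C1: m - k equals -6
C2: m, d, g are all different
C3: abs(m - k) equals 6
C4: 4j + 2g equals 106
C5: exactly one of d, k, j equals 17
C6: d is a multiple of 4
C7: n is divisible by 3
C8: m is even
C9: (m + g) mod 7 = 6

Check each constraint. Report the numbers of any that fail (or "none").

Yes — all constraints hold.

C1: m - k = 8 - 14 = -6  OK
C2: values 8, 4, 19 are pairwise distinct  OK
C3: abs(8 - 14) = 6  OK
C4: 4j + 2g = 4(17) + 2(19) = 106  OK
C5: d=4, k=14, j=17; 1 of them equals 17  OK
C6: 4 / 4 = 1, so 4 divides 4  OK
C7: 3 / 3 = 1, so 3 divides 3  OK
C8: m = 8 is even  OK
C9: m + g = 27; 27 mod 7 = 6  OK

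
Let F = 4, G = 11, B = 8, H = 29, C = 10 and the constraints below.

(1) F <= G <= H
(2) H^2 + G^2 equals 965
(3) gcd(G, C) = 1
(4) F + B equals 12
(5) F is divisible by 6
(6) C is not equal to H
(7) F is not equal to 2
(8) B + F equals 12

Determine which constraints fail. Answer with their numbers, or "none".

Constraints 2 and 5 are violated.

(1) values 4 <= 11 <= 29 — holds.
(2) H^2 + G^2 = 29^2 + 11^2 = 841 + 121 = 962, not 965 — fails.
(3) gcd(11, 10) = 1 — holds.
(4) F + B = 4 + 8 = 12 — holds.
(5) 4 = 6*0 + 4, so 6 does not divide 4 — fails.
(6) C = 10, H = 29; distinct — holds.
(7) F = 4, and 4 ≠ 2 — holds.
(8) B + F = 8 + 4 = 12 — holds.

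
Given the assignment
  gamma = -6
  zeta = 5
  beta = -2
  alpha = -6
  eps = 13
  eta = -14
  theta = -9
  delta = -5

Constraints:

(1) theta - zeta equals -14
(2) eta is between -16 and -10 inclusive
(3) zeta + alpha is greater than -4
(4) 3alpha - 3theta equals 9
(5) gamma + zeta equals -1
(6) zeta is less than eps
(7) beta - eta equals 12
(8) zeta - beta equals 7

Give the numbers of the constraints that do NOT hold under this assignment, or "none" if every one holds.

(1) theta - zeta = -9 - 5 = -14  ✔
(2) eta = -14 lies in [-16, -10]  ✔
(3) zeta + alpha = 5 + (-6) = -1; -1 > -4  ✔
(4) 3alpha - 3theta = 3(-6) - 3(-9) = 9  ✔
(5) gamma + zeta = -6 + 5 = -1  ✔
(6) zeta = 5, eps = 13; 5 < 13  ✔
(7) beta - eta = -2 - (-14) = 12  ✔
(8) zeta - beta = 5 - (-2) = 7  ✔

Yes — all constraints hold.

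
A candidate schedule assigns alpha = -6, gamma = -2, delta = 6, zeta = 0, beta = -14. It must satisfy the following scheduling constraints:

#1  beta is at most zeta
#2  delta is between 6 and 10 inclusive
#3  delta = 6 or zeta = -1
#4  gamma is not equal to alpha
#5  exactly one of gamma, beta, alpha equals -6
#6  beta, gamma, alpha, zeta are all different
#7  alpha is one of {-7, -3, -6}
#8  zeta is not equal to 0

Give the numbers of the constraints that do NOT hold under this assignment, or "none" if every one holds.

Violated: 8.

#1 beta = -14, zeta = 0; -14 ≤ 0  holds
#2 delta = 6 lies in [6, 10]  holds
#3 delta = 6 = 6 (first disjunct)  holds
#4 gamma = -2, alpha = -6; distinct  holds
#5 gamma=-2, beta=-14, alpha=-6; 1 of them equals -6  holds
#6 values -14, -2, -6, 0 are pairwise distinct  holds
#7 alpha = -6 is in {-7, -3, -6}  holds
#8 zeta = 0, but 0 is required to differ  fails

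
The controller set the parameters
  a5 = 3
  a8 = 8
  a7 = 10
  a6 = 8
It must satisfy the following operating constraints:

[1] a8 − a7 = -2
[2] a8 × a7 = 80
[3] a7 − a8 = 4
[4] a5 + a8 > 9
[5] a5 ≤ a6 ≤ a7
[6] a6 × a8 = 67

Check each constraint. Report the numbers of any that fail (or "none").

Constraints 3 and 6 do not hold.

[1] a8 − a7 = 8 − 10 = -2 — satisfied.
[2] a8 × a7 = 8 × 10 = 80 — satisfied.
[3] a7 − a8 = 10 − 8 = 2, not 4 — violated.
[4] a5 + a8 = 3 + 8 = 11; 11 > 9 — satisfied.
[5] values 3 ≤ 8 ≤ 10 — satisfied.
[6] a6 × a8 = 8 × 8 = 64, not 67 — violated.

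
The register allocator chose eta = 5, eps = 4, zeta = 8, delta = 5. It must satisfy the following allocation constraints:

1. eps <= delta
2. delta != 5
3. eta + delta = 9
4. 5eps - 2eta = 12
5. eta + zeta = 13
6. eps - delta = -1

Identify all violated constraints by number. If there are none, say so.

Constraints 2, 3, and 4 do not hold.

1. eps = 4, delta = 5; 4 ≤ 5  ✔
2. delta = 5, but 5 is required to differ  ✘
3. eta + delta = 5 + 5 = 10, not 9  ✘
4. 5eps - 2eta = 5(4) - 2(5) = 10, not 12  ✘
5. eta + zeta = 5 + 8 = 13  ✔
6. eps - delta = 4 - 5 = -1  ✔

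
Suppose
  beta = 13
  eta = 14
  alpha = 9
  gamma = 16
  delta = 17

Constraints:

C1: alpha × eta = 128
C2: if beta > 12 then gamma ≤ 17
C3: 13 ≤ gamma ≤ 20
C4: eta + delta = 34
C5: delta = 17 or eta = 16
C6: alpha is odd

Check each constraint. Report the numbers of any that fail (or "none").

No — constraints 1, 4 are not satisfied.

C1: alpha × eta = 9 × 14 = 126, not 128 — violated.
C2: beta = 13 > 12, so we need gamma ≤ 17; gamma = 16 ≤ 17 — OK.
C3: gamma = 16 lies in [13, 20] — OK.
C4: eta + delta = 14 + 17 = 31, not 34 — violated.
C5: delta = 17 = 17 (first disjunct) — OK.
C6: alpha = 9 is odd — OK.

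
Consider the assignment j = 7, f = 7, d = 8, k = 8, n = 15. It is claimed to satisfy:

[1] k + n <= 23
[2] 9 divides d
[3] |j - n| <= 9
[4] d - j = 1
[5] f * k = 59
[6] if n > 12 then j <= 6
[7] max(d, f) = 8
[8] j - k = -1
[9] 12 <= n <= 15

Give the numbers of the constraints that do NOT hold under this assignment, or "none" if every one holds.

The assignment fails constraints 2, 5, and 6.

[1] k + n = 8 + 15 = 23; 23 ≤ 23 — holds.
[2] 8 = 9*0 + 8, so 9 does not divide 8 — fails.
[3] |7 - 15| = 8; 8 ≤ 9 — holds.
[4] d - j = 8 - 7 = 1 — holds.
[5] f * k = 7 * 8 = 56, not 59 — fails.
[6] n = 15 > 12, so we need j ≤ 6; but j = 7 > 6 — fails.
[7] max(8, 7) = 8 — holds.
[8] j - k = 7 - 8 = -1 — holds.
[9] n = 15 lies in [12, 15] — holds.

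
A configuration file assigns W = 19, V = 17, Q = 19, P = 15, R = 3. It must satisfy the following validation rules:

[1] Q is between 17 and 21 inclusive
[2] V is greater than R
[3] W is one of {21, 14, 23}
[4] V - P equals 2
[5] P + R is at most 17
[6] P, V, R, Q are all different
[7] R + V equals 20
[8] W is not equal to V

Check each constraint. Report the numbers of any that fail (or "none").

Constraints 3, 5 do not hold.

[1] Q = 19 lies in [17, 21]  OK
[2] V = 17, R = 3; 17 > 3  OK
[3] W = 19 is not in {21, 14, 23}  FAIL
[4] V - P = 17 - 15 = 2  OK
[5] P + R = 15 + 3 = 18; 18 > 17, bound 17 not met  FAIL
[6] values 15, 17, 3, 19 are pairwise distinct  OK
[7] R + V = 3 + 17 = 20  OK
[8] W = 19, V = 17; distinct  OK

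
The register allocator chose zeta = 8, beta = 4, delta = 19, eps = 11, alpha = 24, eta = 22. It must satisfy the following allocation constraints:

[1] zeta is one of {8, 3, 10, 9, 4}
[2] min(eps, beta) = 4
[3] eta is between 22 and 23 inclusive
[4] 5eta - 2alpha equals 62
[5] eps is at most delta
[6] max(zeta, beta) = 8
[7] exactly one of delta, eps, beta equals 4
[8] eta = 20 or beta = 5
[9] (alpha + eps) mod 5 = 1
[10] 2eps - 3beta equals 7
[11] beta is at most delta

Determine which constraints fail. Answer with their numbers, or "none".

Violated: 8, 9, and 10.

[1] zeta = 8 is in {8, 3, 10, 9, 4} — OK.
[2] min(11, 4) = 4 — OK.
[3] eta = 22 lies in [22, 23] — OK.
[4] 5eta - 2alpha = 5(22) - 2(24) = 62 — OK.
[5] eps = 11, delta = 19; 11 ≤ 19 — OK.
[6] max(8, 4) = 8 — OK.
[7] delta=19, eps=11, beta=4; 1 of them equals 4 — OK.
[8] eta = 22 ≠ 20 and beta = 4 ≠ 5; both disjuncts false — violated.
[9] alpha + eps = 35; 35 mod 5 = 0, not 1 — violated.
[10] 2eps - 3beta = 2(11) - 3(4) = 10, not 7 — violated.
[11] beta = 4, delta = 19; 4 ≤ 19 — OK.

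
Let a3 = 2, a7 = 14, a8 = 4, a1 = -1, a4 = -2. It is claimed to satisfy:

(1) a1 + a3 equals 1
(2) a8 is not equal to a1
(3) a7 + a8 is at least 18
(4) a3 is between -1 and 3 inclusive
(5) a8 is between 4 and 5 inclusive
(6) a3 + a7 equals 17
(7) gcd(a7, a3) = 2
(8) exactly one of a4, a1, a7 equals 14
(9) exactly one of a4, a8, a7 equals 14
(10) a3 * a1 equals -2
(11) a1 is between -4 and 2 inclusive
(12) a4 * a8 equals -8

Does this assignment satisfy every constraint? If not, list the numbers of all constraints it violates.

(1) a1 + a3 = -1 + 2 = 1  ✓
(2) a8 = 4, a1 = -1; distinct  ✓
(3) a7 + a8 = 14 + 4 = 18; 18 ≥ 18  ✓
(4) a3 = 2 lies in [-1, 3]  ✓
(5) a8 = 4 lies in [4, 5]  ✓
(6) a3 + a7 = 2 + 14 = 16, not 17  ✗
(7) gcd(14, 2) = 2  ✓
(8) a4=-2, a1=-1, a7=14; 1 of them equals 14  ✓
(9) a4=-2, a8=4, a7=14; 1 of them equals 14  ✓
(10) a3 * a1 = 2 * (-1) = -2  ✓
(11) a1 = -1 lies in [-4, 2]  ✓
(12) a4 * a8 = -2 * 4 = -8  ✓

Violated: 6.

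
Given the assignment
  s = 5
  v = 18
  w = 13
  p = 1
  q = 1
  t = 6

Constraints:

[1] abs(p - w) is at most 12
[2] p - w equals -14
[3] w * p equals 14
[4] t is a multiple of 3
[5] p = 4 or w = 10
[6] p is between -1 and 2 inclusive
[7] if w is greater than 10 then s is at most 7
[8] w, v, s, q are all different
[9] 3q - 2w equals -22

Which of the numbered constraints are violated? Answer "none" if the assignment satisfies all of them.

[1] abs(1 - 13) = 12; 12 ≤ 12 — satisfied.
[2] p - w = 1 - 13 = -12, not -14 — violated.
[3] w * p = 13 * 1 = 13, not 14 — violated.
[4] 6 / 3 = 2, so 3 divides 6 — satisfied.
[5] p = 1 ≠ 4 and w = 13 ≠ 10; both disjuncts false — violated.
[6] p = 1 lies in [-1, 2] — satisfied.
[7] w = 13 > 10, so we need s ≤ 7; s = 5 ≤ 7 — satisfied.
[8] values 13, 18, 5, 1 are pairwise distinct — satisfied.
[9] 3q - 2w = 3(1) - 2(13) = -23, not -22 — violated.

Constraints 2, 3, 5, and 9 are violated.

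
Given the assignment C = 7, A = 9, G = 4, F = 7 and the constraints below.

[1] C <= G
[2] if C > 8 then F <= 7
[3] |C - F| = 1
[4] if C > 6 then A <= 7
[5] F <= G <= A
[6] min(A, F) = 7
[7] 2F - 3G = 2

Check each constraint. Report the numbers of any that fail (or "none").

[1] C = 7, G = 4; 7 > 4 (want ≤) — fails.
[2] C = 7, not > 8; antecedent false, conditional vacuously true — holds.
[3] |7 - 7| = 0, not 1 — fails.
[4] C = 7 > 6, so we need A ≤ 7; but A = 9 > 7 — fails.
[5] values 7, 4, 9; F = 7 is not <= G = 4 — fails.
[6] min(9, 7) = 7 — holds.
[7] 2F - 3G = 2(7) - 3(4) = 2 — holds.

The assignment fails constraints 1, 3, 4, 5.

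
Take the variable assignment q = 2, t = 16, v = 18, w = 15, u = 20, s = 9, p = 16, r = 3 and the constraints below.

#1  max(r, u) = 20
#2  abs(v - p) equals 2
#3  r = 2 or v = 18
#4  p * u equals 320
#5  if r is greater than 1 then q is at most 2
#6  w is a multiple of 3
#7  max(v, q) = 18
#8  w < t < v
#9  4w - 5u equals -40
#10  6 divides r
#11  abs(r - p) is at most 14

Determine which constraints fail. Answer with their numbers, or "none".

#1 max(3, 20) = 20 — satisfied.
#2 abs(18 - 16) = 2 — satisfied.
#3 r = 3 ≠ 2, but v = 18 = 18 (second disjunct) — satisfied.
#4 p * u = 16 * 20 = 320 — satisfied.
#5 r = 3 > 1, so we need q ≤ 2; q = 2 ≤ 2 — satisfied.
#6 15 / 3 = 5, so 3 divides 15 — satisfied.
#7 max(18, 2) = 18 — satisfied.
#8 values 15 < 16 < 18 — satisfied.
#9 4w - 5u = 4(15) - 5(20) = -40 — satisfied.
#10 3 = 6*0 + 3, so 6 does not divide 3 — violated.
#11 abs(3 - 16) = 13; 13 ≤ 14 — satisfied.

Constraint 10 does not hold.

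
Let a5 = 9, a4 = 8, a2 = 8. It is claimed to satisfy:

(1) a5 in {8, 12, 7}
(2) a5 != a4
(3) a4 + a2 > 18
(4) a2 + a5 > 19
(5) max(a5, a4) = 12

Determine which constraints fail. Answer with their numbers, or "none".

(1) a5 = 9 is not in {8, 12, 7} — violated.
(2) a5 = 9, a4 = 8; distinct — satisfied.
(3) a4 + a2 = 8 + 8 = 16; 16 ≤ 18, bound 18 not met — violated.
(4) a2 + a5 = 8 + 9 = 17; 17 ≤ 19, bound 19 not met — violated.
(5) max(9, 8) = 9, not 12 — violated.

The assignment fails constraints 1, 3, 4, 5.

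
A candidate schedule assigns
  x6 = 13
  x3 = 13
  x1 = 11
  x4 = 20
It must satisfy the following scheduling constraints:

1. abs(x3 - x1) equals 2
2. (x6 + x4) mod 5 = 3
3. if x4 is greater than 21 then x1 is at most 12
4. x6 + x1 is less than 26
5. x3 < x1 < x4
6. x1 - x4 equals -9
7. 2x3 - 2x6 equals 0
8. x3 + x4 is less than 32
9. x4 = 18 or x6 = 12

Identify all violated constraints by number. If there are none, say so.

Constraints 5, 8, 9 do not hold.

1. abs(13 - 11) = 2 — OK.
2. x6 + x4 = 33; 33 mod 5 = 3 — OK.
3. x4 = 20, not > 21; antecedent false, conditional vacuously true — OK.
4. x6 + x1 = 13 + 11 = 24; 24 < 26 — OK.
5. values 13, 11, 20; x3 = 13 is not < x1 = 11 — violated.
6. x1 - x4 = 11 - 20 = -9 — OK.
7. 2x3 - 2x6 = 2(13) - 2(13) = 0 — OK.
8. x3 + x4 = 13 + 20 = 33; 33 ≥ 32, bound 32 not met — violated.
9. x4 = 20 ≠ 18 and x6 = 13 ≠ 12; both disjuncts false — violated.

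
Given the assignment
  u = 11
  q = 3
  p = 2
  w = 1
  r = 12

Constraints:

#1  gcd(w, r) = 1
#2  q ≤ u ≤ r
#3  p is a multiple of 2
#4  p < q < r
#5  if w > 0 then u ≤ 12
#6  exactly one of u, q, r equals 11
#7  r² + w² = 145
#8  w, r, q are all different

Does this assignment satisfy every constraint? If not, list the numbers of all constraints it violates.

#1 gcd(1, 12) = 1  true
#2 values 3 ≤ 11 ≤ 12  true
#3 2 / 2 = 1, so 2 divides 2  true
#4 values 2 < 3 < 12  true
#5 w = 1 > 0, so we need u ≤ 12; u = 11 ≤ 12  true
#6 u=11, q=3, r=12; 1 of them equals 11  true
#7 r² + w² = 12² + 1² = 144 + 1 = 145  true
#8 values 1, 12, 3 are pairwise distinct  true

Yes — all constraints hold.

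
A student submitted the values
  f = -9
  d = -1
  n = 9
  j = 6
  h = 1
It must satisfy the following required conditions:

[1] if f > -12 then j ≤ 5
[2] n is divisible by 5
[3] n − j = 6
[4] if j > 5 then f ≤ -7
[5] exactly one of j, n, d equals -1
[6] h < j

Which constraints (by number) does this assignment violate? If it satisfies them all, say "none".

[1] f = -9 > -12, so we need j ≤ 5; but j = 6 > 5  ✘
[2] 9 = 5×1 + 4, so 5 does not divide 9  ✘
[3] n − j = 9 − 6 = 3, not 6  ✘
[4] j = 6 > 5, so we need f ≤ -7; f = -9 ≤ -7  ✔
[5] j=6, n=9, d=-1; 1 of them equals -1  ✔
[6] h = 1, j = 6; 1 < 6  ✔

Violated: 1, 2, and 3.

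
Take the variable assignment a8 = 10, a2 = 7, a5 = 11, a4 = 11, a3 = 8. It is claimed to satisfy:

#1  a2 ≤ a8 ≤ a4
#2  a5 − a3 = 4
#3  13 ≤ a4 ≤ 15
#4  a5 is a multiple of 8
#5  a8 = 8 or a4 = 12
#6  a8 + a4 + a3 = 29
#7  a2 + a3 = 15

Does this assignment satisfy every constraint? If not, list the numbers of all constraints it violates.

Violated: 2, 3, 4, and 5.

#1 values 7 ≤ 10 ≤ 11 — holds.
#2 a5 − a3 = 11 − 8 = 3, not 4 — fails.
#3 a4 = 11 is outside [13, 15] — fails.
#4 11 = 8×1 + 3, so 8 does not divide 11 — fails.
#5 a8 = 10 ≠ 8 and a4 = 11 ≠ 12; both disjuncts false — fails.
#6 a8 + a4 + a3 = 10 + 11 + 8 = 29 — holds.
#7 a2 + a3 = 7 + 8 = 15 — holds.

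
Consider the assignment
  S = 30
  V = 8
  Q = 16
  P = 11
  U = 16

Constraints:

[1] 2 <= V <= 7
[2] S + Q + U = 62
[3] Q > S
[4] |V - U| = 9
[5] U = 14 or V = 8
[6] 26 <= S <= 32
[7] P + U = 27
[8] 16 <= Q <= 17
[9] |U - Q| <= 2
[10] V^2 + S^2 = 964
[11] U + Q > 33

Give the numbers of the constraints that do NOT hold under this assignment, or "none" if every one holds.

[1] V = 8 is outside [2, 7] — does not hold.
[2] S + Q + U = 30 + 16 + 16 = 62 — holds.
[3] Q = 16, S = 30; 16 ≤ 30 (want >) — does not hold.
[4] |8 - 16| = 8, not 9 — does not hold.
[5] U = 16 ≠ 14, but V = 8 = 8 (second disjunct) — holds.
[6] S = 30 lies in [26, 32] — holds.
[7] P + U = 11 + 16 = 27 — holds.
[8] Q = 16 lies in [16, 17] — holds.
[9] |16 - 16| = 0; 0 ≤ 2 — holds.
[10] V^2 + S^2 = 8^2 + 30^2 = 64 + 900 = 964 — holds.
[11] U + Q = 16 + 16 = 32; 32 ≤ 33, bound 33 not met — does not hold.

Violated: 1, 3, 4, 11.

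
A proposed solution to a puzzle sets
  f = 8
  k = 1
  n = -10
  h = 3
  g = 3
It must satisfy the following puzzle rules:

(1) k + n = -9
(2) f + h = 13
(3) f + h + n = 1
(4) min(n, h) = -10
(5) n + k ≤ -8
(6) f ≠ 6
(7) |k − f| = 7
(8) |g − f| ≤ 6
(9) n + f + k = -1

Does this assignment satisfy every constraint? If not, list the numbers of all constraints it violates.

Constraint 2 is violated.

(1) k + n = 1 + (-10) = -9 — satisfied.
(2) f + h = 8 + 3 = 11, not 13 — violated.
(3) f + h + n = 8 + 3 + (-10) = 1 — satisfied.
(4) min(-10, 3) = -10 — satisfied.
(5) n + k = -10 + 1 = -9; -9 ≤ -8 — satisfied.
(6) f = 8, and 8 ≠ 6 — satisfied.
(7) |1 − 8| = 7 — satisfied.
(8) |3 − 8| = 5; 5 ≤ 6 — satisfied.
(9) n + f + k = -10 + 8 + 1 = -1 — satisfied.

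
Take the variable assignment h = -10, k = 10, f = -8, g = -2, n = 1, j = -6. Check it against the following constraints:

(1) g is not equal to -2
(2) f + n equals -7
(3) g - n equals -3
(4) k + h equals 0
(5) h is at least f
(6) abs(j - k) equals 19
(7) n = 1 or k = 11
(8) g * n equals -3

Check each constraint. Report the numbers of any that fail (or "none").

Constraints 1, 5, 6, and 8 are violated.

(1) g = -2, but -2 is required to differ  fails
(2) f + n = -8 + 1 = -7  holds
(3) g - n = -2 - 1 = -3  holds
(4) k + h = 10 + (-10) = 0  holds
(5) h = -10, f = -8; -10 < -8 (want ≥)  fails
(6) abs(-6 - 10) = 16, not 19  fails
(7) n = 1 = 1 (first disjunct)  holds
(8) g * n = -2 * 1 = -2, not -3  fails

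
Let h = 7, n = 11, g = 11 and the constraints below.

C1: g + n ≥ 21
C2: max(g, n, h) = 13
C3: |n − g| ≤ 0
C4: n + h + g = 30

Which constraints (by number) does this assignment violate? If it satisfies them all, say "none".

C1: g + n = 11 + 11 = 22; 22 ≥ 21  ✓
C2: max(11, 11, 7) = 11, not 13  ✗
C3: |11 − 11| = 0; 0 ≤ 0  ✓
C4: n + h + g = 11 + 7 + 11 = 29, not 30  ✗

No — constraints 2 and 4 are not satisfied.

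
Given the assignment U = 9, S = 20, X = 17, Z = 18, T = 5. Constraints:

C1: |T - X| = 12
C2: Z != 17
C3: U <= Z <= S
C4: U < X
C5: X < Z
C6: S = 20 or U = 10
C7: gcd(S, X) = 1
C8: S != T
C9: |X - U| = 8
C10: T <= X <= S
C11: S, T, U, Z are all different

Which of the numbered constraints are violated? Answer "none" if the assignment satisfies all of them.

C1: |5 - 17| = 12  OK
C2: Z = 18, and 18 ≠ 17  OK
C3: values 9 <= 18 <= 20  OK
C4: U = 9, X = 17; 9 < 17  OK
C5: X = 17, Z = 18; 17 < 18  OK
C6: S = 20 = 20 (first disjunct)  OK
C7: gcd(20, 17) = 1  OK
C8: S = 20, T = 5; distinct  OK
C9: |17 - 9| = 8  OK
C10: values 5 <= 17 <= 20  OK
C11: values 20, 5, 9, 18 are pairwise distinct  OK

None — every constraint holds.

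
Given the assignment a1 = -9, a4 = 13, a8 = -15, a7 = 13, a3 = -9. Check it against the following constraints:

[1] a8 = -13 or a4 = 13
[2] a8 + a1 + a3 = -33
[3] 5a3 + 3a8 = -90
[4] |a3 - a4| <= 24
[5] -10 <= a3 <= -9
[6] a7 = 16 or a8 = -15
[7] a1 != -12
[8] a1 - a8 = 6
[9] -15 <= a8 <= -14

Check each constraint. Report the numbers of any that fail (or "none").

[1] a8 = -15 ≠ -13, but a4 = 13 = 13 (second disjunct)  ✔
[2] a8 + a1 + a3 = -15 + (-9) + (-9) = -33  ✔
[3] 5a3 + 3a8 = 5(-9) + 3(-15) = -90  ✔
[4] |-9 - 13| = 22; 22 ≤ 24  ✔
[5] a3 = -9 lies in [-10, -9]  ✔
[6] a7 = 13 ≠ 16, but a8 = -15 = -15 (second disjunct)  ✔
[7] a1 = -9, and -9 ≠ -12  ✔
[8] a1 - a8 = -9 - (-15) = 6  ✔
[9] a8 = -15 lies in [-15, -14]  ✔

Yes — all constraints hold.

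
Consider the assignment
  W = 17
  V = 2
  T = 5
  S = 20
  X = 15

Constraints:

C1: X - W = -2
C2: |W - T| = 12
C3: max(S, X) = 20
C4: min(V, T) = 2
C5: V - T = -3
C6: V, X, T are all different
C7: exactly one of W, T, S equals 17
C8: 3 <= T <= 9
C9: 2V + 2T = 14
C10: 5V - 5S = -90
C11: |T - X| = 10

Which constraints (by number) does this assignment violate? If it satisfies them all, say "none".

None — every constraint holds.

C1: X - W = 15 - 17 = -2  ✔
C2: |17 - 5| = 12  ✔
C3: max(20, 15) = 20  ✔
C4: min(2, 5) = 2  ✔
C5: V - T = 2 - 5 = -3  ✔
C6: values 2, 15, 5 are pairwise distinct  ✔
C7: W=17, T=5, S=20; 1 of them equals 17  ✔
C8: T = 5 lies in [3, 9]  ✔
C9: 2V + 2T = 2(2) + 2(5) = 14  ✔
C10: 5V - 5S = 5(2) - 5(20) = -90  ✔
C11: |5 - 15| = 10  ✔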